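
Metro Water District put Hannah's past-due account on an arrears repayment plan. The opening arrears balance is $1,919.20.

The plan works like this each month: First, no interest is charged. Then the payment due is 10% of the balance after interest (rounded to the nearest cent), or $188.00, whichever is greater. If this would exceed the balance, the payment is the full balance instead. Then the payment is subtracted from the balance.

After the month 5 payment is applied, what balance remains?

$975.28

# | Opening | Payment | End bal
1 | $1,919.20 | $191.92 | $1,727.28
2 | $1,727.28 | $188.00 | $1,539.28
3 | $1,539.28 | $188.00 | $1,351.28
4 | $1,351.28 | $188.00 | $1,163.28
5 | $1,163.28 | $188.00 | $975.28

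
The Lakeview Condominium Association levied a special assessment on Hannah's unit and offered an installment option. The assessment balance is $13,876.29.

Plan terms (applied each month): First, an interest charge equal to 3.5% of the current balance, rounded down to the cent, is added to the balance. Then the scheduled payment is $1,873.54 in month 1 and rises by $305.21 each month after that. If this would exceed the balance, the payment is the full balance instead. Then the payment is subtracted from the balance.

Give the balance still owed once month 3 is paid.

$8,638.93

Month 1: $13,876.29 +$485.67 interest = $14,361.96; pay $1,873.54 → $12,488.42
Month 2: $12,488.42 +$437.09 interest = $12,925.51; pay $2,178.75 → $10,746.76
Month 3: $10,746.76 +$376.13 interest = $11,122.89; pay $2,483.96 → $8,638.93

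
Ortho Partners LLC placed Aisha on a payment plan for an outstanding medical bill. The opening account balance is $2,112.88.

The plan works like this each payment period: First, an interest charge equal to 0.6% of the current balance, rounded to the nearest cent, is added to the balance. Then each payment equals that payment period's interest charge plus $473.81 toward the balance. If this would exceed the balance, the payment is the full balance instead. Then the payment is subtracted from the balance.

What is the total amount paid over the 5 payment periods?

$2,147.84

# | Opening | Interest | Payment | End bal
1 | $2,112.88 | $12.68 | $486.49 | $1,639.07
2 | $1,639.07 | $9.83 | $483.64 | $1,165.26
3 | $1,165.26 | $6.99 | $480.80 | $691.45
4 | $691.45 | $4.15 | $477.96 | $217.64
5 | $217.64 | $1.31 | $218.95 | $0.00
Total paid: $2,147.84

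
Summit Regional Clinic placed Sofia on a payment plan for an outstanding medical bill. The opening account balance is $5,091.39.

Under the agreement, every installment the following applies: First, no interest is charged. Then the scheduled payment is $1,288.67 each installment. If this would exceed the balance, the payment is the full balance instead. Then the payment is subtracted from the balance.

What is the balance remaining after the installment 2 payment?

Installment 1: $5,091.39 − $1,288.67 → $3,802.72
Installment 2: $3,802.72 − $1,288.67 → $2,514.05

$2,514.05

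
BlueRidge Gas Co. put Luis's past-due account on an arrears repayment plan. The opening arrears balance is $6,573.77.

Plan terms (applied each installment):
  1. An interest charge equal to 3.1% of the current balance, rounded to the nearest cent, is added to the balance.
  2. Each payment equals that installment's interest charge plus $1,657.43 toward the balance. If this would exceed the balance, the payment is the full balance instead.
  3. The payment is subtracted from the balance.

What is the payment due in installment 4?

Installment 1: $6,573.77 +$203.79 interest = $6,777.56; pay $1,861.22 → $4,916.34
Installment 2: $4,916.34 +$152.41 interest = $5,068.75; pay $1,809.84 → $3,258.91
Installment 3: $3,258.91 +$101.03 interest = $3,359.94; pay $1,758.46 → $1,601.48
Installment 4: $1,601.48 +$49.65 interest = $1,651.13; pay $1,651.13 → $0.00

$1,651.13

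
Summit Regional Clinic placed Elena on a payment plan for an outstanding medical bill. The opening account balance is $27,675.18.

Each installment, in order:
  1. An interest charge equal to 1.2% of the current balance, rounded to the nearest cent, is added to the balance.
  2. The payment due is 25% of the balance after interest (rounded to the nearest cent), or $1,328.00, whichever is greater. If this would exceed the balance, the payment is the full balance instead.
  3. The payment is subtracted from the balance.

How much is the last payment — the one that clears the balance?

# | Opening | Interest | Payment | End bal
1 | $27,675.18 | $332.10 | $7,001.82 | $21,005.46
2 | $21,005.46 | $252.07 | $5,314.38 | $15,943.15
3 | $15,943.15 | $191.32 | $4,033.62 | $12,100.85
4 | $12,100.85 | $145.21 | $3,061.52 | $9,184.54
5 | $9,184.54 | $110.21 | $2,323.69 | $6,971.06
6 | $6,971.06 | $83.65 | $1,763.68 | $5,291.03
7 | $5,291.03 | $63.49 | $1,338.63 | $4,015.89
8 | $4,015.89 | $48.19 | $1,328.00 | $2,736.08
9 | $2,736.08 | $32.83 | $1,328.00 | $1,440.91
10 | $1,440.91 | $17.29 | $1,328.00 | $130.20
11 | $130.20 | $1.56 | $131.76 | $0.00

$131.76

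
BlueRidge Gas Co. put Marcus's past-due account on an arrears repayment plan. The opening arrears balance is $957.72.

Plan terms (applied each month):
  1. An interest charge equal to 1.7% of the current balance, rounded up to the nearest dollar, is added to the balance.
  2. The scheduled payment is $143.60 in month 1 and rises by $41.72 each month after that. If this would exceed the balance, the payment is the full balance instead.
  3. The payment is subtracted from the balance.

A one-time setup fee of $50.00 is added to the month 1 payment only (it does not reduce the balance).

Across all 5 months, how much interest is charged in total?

Month 1: opening $957.72; interest $17.00 → $974.72; payment $143.60 (+ $50.00 fee); balance $831.12
Month 2: opening $831.12; interest $15.00 → $846.12; payment $185.32; balance $660.80
Month 3: opening $660.80; interest $12.00 → $672.80; payment $227.04; balance $445.76
Month 4: opening $445.76; interest $8.00 → $453.76; payment $268.76; balance $185.00
Month 5: opening $185.00; interest $4.00 → $189.00; payment $189.00; balance $0.00
Total interest: $17.00 + $15.00 + $12.00 + $8.00 + $4.00 = $56.00

$56.00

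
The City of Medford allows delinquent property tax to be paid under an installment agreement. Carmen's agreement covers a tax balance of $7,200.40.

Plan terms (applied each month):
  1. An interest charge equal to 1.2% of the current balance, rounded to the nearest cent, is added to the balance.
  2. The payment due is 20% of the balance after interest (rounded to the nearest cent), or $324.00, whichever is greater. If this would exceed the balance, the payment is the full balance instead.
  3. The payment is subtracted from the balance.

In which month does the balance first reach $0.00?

Month 1: $7,200.40 +$86.40 interest = $7,286.80; pay $1,457.36 → $5,829.44
Month 2: $5,829.44 +$69.95 interest = $5,899.39; pay $1,179.88 → $4,719.51
Month 3: $4,719.51 +$56.63 interest = $4,776.14; pay $955.23 → $3,820.91
Month 4: $3,820.91 +$45.85 interest = $3,866.76; pay $773.35 → $3,093.41
Month 5: $3,093.41 +$37.12 interest = $3,130.53; pay $626.11 → $2,504.42
Month 6: $2,504.42 +$30.05 interest = $2,534.47; pay $506.89 → $2,027.58
Month 7: $2,027.58 +$24.33 interest = $2,051.91; pay $410.38 → $1,641.53
Month 8: $1,641.53 +$19.70 interest = $1,661.23; pay $332.25 → $1,328.98
Month 9: $1,328.98 +$15.95 interest = $1,344.93; pay $324.00 → $1,020.93
Month 10: $1,020.93 +$12.25 interest = $1,033.18; pay $324.00 → $709.18
Month 11: $709.18 +$8.51 interest = $717.69; pay $324.00 → $393.69
Month 12: $393.69 +$4.72 interest = $398.41; pay $324.00 → $74.41
Month 13: $74.41 +$0.89 interest = $75.30; pay $75.30 → $0.00
Balance reaches $0.00 in month 13.

13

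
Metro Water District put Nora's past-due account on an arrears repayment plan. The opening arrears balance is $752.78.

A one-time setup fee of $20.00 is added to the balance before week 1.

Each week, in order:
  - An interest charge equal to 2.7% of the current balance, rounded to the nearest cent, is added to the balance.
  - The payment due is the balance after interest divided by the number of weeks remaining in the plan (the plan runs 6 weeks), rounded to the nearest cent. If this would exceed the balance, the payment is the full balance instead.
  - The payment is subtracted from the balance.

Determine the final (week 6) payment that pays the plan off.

# | Opening | Interest | Payment | End bal
1 | $772.78 | $20.87 | $132.28 | $661.37
2 | $661.37 | $17.86 | $135.85 | $543.38
3 | $543.38 | $14.67 | $139.51 | $418.54
4 | $418.54 | $11.30 | $143.28 | $286.56
5 | $286.56 | $7.74 | $147.15 | $147.15
6 | $147.15 | $3.97 | $151.12 | $0.00

$151.12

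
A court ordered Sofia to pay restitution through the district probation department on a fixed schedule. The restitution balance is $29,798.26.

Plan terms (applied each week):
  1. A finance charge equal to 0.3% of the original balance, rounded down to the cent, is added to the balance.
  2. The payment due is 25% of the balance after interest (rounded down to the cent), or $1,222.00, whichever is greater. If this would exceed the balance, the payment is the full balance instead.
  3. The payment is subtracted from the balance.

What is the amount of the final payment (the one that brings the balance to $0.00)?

# | Opening | Interest | Payment | End bal
1 | $29,798.26 | $89.39 | $7,471.91 | $22,415.74
2 | $22,415.74 | $89.39 | $5,626.28 | $16,878.85
3 | $16,878.85 | $89.39 | $4,242.06 | $12,726.18
4 | $12,726.18 | $89.39 | $3,203.89 | $9,611.68
5 | $9,611.68 | $89.39 | $2,425.26 | $7,275.81
6 | $7,275.81 | $89.39 | $1,841.30 | $5,523.90
7 | $5,523.90 | $89.39 | $1,403.32 | $4,209.97
8 | $4,209.97 | $89.39 | $1,222.00 | $3,077.36
9 | $3,077.36 | $89.39 | $1,222.00 | $1,944.75
10 | $1,944.75 | $89.39 | $1,222.00 | $812.14
11 | $812.14 | $89.39 | $901.53 | $0.00

$901.53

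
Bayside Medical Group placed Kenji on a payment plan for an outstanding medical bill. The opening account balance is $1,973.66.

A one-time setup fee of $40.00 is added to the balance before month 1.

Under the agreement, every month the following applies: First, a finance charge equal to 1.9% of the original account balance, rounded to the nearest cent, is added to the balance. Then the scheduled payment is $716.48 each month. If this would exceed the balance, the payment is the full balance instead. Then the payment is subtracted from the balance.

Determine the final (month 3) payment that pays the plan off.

$693.20

Month 1: $2,013.66 +$37.50 interest = $2,051.16; pay $716.48 → $1,334.68
Month 2: $1,334.68 +$37.50 interest = $1,372.18; pay $716.48 → $655.70
Month 3: $655.70 +$37.50 interest = $693.20; pay $693.20 → $0.00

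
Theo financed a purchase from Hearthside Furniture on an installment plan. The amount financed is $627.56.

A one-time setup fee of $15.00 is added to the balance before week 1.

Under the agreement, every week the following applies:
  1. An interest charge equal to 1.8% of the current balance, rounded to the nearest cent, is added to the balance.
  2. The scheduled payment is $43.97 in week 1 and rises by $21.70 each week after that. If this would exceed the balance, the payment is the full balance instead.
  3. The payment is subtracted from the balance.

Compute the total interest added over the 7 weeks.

$54.43

Week 1: $642.56 +$11.57 interest = $654.13; pay $43.97 → $610.16
Week 2: $610.16 +$10.98 interest = $621.14; pay $65.67 → $555.47
Week 3: $555.47 +$10.00 interest = $565.47; pay $87.37 → $478.10
Week 4: $478.10 +$8.61 interest = $486.71; pay $109.07 → $377.64
Week 5: $377.64 +$6.80 interest = $384.44; pay $130.77 → $253.67
Week 6: $253.67 +$4.57 interest = $258.24; pay $152.47 → $105.77
Week 7: $105.77 +$1.90 interest = $107.67; pay $107.67 → $0.00
Total interest: $11.57 + $10.98 + $10.00 + $8.61 + $6.80 + $4.57 + $1.90 = $54.43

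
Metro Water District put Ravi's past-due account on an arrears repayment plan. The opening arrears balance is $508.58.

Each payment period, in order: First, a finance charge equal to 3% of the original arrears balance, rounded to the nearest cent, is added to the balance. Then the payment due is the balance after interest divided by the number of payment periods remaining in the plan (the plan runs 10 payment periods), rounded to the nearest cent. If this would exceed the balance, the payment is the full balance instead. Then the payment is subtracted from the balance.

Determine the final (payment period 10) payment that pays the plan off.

$95.55

Payment period 1: $508.58 +$15.26 interest = $523.84; pay $52.38 → $471.46
Payment period 2: $471.46 +$15.26 interest = $486.72; pay $54.08 → $432.64
Payment period 3: $432.64 +$15.26 interest = $447.90; pay $55.99 → $391.91
Payment period 4: $391.91 +$15.26 interest = $407.17; pay $58.17 → $349.00
Payment period 5: $349.00 +$15.26 interest = $364.26; pay $60.71 → $303.55
Payment period 6: $303.55 +$15.26 interest = $318.81; pay $63.76 → $255.05
Payment period 7: $255.05 +$15.26 interest = $270.31; pay $67.58 → $202.73
Payment period 8: $202.73 +$15.26 interest = $217.99; pay $72.66 → $145.33
Payment period 9: $145.33 +$15.26 interest = $160.59; pay $80.30 → $80.29
Payment period 10: $80.29 +$15.26 interest = $95.55; pay $95.55 → $0.00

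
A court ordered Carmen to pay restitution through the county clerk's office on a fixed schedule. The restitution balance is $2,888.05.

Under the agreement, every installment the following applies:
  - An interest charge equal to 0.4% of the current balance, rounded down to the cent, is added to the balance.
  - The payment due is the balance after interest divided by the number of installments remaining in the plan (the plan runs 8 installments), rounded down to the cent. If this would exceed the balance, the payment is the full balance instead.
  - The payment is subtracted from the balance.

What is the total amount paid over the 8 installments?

Installment 1: opening $2,888.05; interest $11.55 → $2,899.60; payment $362.45; balance $2,537.15
Installment 2: opening $2,537.15; interest $10.14 → $2,547.29; payment $363.89; balance $2,183.40
Installment 3: opening $2,183.40; interest $8.73 → $2,192.13; payment $365.35; balance $1,826.78
Installment 4: opening $1,826.78; interest $7.30 → $1,834.08; payment $366.81; balance $1,467.27
Installment 5: opening $1,467.27; interest $5.86 → $1,473.13; payment $368.28; balance $1,104.85
Installment 6: opening $1,104.85; interest $4.41 → $1,109.26; payment $369.75; balance $739.51
Installment 7: opening $739.51; interest $2.95 → $742.46; payment $371.23; balance $371.23
Installment 8: opening $371.23; interest $1.48 → $372.71; payment $372.71; balance $0.00
Total paid: $2,940.47

$2,940.47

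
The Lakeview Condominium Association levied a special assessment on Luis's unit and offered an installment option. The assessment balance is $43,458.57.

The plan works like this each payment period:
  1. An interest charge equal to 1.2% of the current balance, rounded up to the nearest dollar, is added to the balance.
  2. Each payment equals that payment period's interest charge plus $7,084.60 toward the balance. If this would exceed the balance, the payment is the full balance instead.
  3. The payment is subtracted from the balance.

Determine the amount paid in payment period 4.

$7,351.60

Payment period 1: $43,458.57 +$522.00 interest = $43,980.57; pay $7,606.60 → $36,373.97
Payment period 2: $36,373.97 +$437.00 interest = $36,810.97; pay $7,521.60 → $29,289.37
Payment period 3: $29,289.37 +$352.00 interest = $29,641.37; pay $7,436.60 → $22,204.77
Payment period 4: $22,204.77 +$267.00 interest = $22,471.77; pay $7,351.60 → $15,120.17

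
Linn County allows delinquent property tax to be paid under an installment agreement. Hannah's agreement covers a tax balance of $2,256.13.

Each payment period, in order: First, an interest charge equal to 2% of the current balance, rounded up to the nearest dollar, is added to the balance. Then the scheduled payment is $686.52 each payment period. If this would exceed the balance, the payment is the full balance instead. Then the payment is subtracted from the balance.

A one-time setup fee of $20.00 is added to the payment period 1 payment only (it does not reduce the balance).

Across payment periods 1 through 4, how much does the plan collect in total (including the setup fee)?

$2,381.13

# | Opening | Interest | Payment | Fee | End bal
1 | $2,256.13 | $46.00 | $686.52 | $20.00 | $1,615.61
2 | $1,615.61 | $33.00 | $686.52 | — | $962.09
3 | $962.09 | $20.00 | $686.52 | — | $295.57
4 | $295.57 | $6.00 | $301.57 | — | $0.00
Total paid: $2,381.13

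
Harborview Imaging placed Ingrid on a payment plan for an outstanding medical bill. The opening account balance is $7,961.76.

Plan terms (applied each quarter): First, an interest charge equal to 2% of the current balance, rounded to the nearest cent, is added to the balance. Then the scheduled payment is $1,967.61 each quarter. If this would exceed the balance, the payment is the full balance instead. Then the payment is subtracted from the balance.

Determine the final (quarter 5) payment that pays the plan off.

$518.53

Quarter 1: opening $7,961.76; interest $159.24 → $8,121.00; payment $1,967.61; balance $6,153.39
Quarter 2: opening $6,153.39; interest $123.07 → $6,276.46; payment $1,967.61; balance $4,308.85
Quarter 3: opening $4,308.85; interest $86.18 → $4,395.03; payment $1,967.61; balance $2,427.42
Quarter 4: opening $2,427.42; interest $48.55 → $2,475.97; payment $1,967.61; balance $508.36
Quarter 5: opening $508.36; interest $10.17 → $518.53; payment $518.53; balance $0.00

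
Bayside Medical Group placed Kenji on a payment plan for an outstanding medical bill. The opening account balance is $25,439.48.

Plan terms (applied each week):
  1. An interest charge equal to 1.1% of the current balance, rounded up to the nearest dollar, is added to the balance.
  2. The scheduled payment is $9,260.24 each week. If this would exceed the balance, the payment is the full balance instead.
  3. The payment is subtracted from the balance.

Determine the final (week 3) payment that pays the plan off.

Week 1: $25,439.48 +$280.00 interest = $25,719.48; pay $9,260.24 → $16,459.24
Week 2: $16,459.24 +$182.00 interest = $16,641.24; pay $9,260.24 → $7,381.00
Week 3: $7,381.00 +$82.00 interest = $7,463.00; pay $7,463.00 → $0.00

$7,463.00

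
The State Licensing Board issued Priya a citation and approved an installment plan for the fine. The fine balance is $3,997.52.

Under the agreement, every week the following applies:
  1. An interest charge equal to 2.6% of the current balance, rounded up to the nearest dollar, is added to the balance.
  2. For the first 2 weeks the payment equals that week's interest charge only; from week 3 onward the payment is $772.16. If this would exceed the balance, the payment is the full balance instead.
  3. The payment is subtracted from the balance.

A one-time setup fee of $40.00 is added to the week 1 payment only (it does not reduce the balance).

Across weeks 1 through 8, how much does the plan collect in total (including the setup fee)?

$4,601.52

# | Opening | Interest | Payment | Fee | End bal
1 | $3,997.52 | $104.00 | $104.00 | $40.00 | $3,997.52
2 | $3,997.52 | $104.00 | $104.00 | — | $3,997.52
3 | $3,997.52 | $104.00 | $772.16 | — | $3,329.36
4 | $3,329.36 | $87.00 | $772.16 | — | $2,644.20
5 | $2,644.20 | $69.00 | $772.16 | — | $1,941.04
6 | $1,941.04 | $51.00 | $772.16 | — | $1,219.88
7 | $1,219.88 | $32.00 | $772.16 | — | $479.72
8 | $479.72 | $13.00 | $492.72 | — | $0.00
Total paid: $4,601.52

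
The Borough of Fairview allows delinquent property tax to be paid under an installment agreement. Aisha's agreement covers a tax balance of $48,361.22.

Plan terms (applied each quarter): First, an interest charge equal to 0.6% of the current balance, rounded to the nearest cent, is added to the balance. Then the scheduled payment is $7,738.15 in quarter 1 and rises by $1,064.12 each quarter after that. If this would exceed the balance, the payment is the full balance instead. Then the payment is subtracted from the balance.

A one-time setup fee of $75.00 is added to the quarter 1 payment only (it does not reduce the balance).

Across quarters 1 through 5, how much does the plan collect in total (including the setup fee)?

$49,373.46

Quarter 1: opening $48,361.22; interest $290.17 → $48,651.39; payment $7,738.15 (+ $75.00 fee); balance $40,913.24
Quarter 2: opening $40,913.24; interest $245.48 → $41,158.72; payment $8,802.27; balance $32,356.45
Quarter 3: opening $32,356.45; interest $194.14 → $32,550.59; payment $9,866.39; balance $22,684.20
Quarter 4: opening $22,684.20; interest $136.11 → $22,820.31; payment $10,930.51; balance $11,889.80
Quarter 5: opening $11,889.80; interest $71.34 → $11,961.14; payment $11,961.14; balance $0.00
Total paid: $49,373.46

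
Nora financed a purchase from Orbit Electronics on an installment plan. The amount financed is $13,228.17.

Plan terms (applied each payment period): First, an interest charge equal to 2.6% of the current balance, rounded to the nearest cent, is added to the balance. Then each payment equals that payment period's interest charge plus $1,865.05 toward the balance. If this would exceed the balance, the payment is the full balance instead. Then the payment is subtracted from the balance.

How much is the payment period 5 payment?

Payment period 1: opening $13,228.17; interest $343.93 → $13,572.10; payment $2,208.98; balance $11,363.12
Payment period 2: opening $11,363.12; interest $295.44 → $11,658.56; payment $2,160.49; balance $9,498.07
Payment period 3: opening $9,498.07; interest $246.95 → $9,745.02; payment $2,112.00; balance $7,633.02
Payment period 4: opening $7,633.02; interest $198.46 → $7,831.48; payment $2,063.51; balance $5,767.97
Payment period 5: opening $5,767.97; interest $149.97 → $5,917.94; payment $2,015.02; balance $3,902.92

$2,015.02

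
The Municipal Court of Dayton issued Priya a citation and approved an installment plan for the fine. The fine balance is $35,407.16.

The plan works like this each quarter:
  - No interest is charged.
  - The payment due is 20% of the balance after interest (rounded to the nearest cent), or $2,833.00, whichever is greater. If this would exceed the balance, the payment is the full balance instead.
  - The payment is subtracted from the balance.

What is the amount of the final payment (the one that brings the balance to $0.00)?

Quarter 1: $35,407.16 − $7,081.43 → $28,325.73
Quarter 2: $28,325.73 − $5,665.15 → $22,660.58
Quarter 3: $22,660.58 − $4,532.12 → $18,128.46
Quarter 4: $18,128.46 − $3,625.69 → $14,502.77
Quarter 5: $14,502.77 − $2,900.55 → $11,602.22
Quarter 6: $11,602.22 − $2,833.00 → $8,769.22
Quarter 7: $8,769.22 − $2,833.00 → $5,936.22
Quarter 8: $5,936.22 − $2,833.00 → $3,103.22
Quarter 9: $3,103.22 − $2,833.00 → $270.22
Quarter 10: $270.22 − $270.22 → $0.00

$270.22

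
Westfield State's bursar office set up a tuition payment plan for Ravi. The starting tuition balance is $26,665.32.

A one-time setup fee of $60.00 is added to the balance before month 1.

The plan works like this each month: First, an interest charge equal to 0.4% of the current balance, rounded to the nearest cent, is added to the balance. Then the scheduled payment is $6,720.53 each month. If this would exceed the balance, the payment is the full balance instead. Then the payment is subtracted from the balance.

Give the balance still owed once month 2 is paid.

Month 1: $26,725.32 +$106.90 interest = $26,832.22; pay $6,720.53 → $20,111.69
Month 2: $20,111.69 +$80.45 interest = $20,192.14; pay $6,720.53 → $13,471.61

$13,471.61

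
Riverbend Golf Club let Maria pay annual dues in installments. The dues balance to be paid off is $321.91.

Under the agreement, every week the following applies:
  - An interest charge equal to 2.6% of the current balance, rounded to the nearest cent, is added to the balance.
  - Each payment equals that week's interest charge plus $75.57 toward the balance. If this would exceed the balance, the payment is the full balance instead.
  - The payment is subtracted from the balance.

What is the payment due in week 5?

Week 1: $321.91 +$8.37 interest = $330.28; pay $83.94 → $246.34
Week 2: $246.34 +$6.40 interest = $252.74; pay $81.97 → $170.77
Week 3: $170.77 +$4.44 interest = $175.21; pay $80.01 → $95.20
Week 4: $95.20 +$2.48 interest = $97.68; pay $78.05 → $19.63
Week 5: $19.63 +$0.51 interest = $20.14; pay $20.14 → $0.00

$20.14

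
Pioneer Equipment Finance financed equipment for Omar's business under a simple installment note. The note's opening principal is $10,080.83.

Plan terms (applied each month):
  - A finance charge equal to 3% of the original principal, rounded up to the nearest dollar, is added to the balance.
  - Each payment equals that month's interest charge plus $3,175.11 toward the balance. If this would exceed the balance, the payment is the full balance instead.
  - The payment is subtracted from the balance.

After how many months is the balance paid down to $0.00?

4

Month 1: opening $10,080.83; interest $303.00 → $10,383.83; payment $3,478.11; balance $6,905.72
Month 2: opening $6,905.72; interest $303.00 → $7,208.72; payment $3,478.11; balance $3,730.61
Month 3: opening $3,730.61; interest $303.00 → $4,033.61; payment $3,478.11; balance $555.50
Month 4: opening $555.50; interest $303.00 → $858.50; payment $858.50; balance $0.00
Balance reaches $0.00 in month 4.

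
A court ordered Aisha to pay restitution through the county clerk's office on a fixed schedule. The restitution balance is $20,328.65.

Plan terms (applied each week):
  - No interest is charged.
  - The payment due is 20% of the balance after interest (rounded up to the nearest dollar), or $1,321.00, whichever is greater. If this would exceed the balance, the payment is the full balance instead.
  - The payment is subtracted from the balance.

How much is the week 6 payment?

$1,332.00

Week 1: $20,328.65 − $4,066.00 → $16,262.65
Week 2: $16,262.65 − $3,253.00 → $13,009.65
Week 3: $13,009.65 − $2,602.00 → $10,407.65
Week 4: $10,407.65 − $2,082.00 → $8,325.65
Week 5: $8,325.65 − $1,666.00 → $6,659.65
Week 6: $6,659.65 − $1,332.00 → $5,327.65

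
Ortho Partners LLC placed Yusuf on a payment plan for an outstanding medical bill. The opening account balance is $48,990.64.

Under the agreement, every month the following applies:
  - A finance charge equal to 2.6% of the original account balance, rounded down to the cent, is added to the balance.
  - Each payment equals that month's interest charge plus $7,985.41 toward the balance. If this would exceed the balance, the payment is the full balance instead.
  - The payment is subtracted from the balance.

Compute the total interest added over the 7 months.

Month 1: opening $48,990.64; interest $1,273.75 → $50,264.39; payment $9,259.16; balance $41,005.23
Month 2: opening $41,005.23; interest $1,273.75 → $42,278.98; payment $9,259.16; balance $33,019.82
Month 3: opening $33,019.82; interest $1,273.75 → $34,293.57; payment $9,259.16; balance $25,034.41
Month 4: opening $25,034.41; interest $1,273.75 → $26,308.16; payment $9,259.16; balance $17,049.00
Month 5: opening $17,049.00; interest $1,273.75 → $18,322.75; payment $9,259.16; balance $9,063.59
Month 6: opening $9,063.59; interest $1,273.75 → $10,337.34; payment $9,259.16; balance $1,078.18
Month 7: opening $1,078.18; interest $1,273.75 → $2,351.93; payment $2,351.93; balance $0.00
Total interest: $1,273.75 + $1,273.75 + $1,273.75 + $1,273.75 + $1,273.75 + $1,273.75 + $1,273.75 = $8,916.25

$8,916.25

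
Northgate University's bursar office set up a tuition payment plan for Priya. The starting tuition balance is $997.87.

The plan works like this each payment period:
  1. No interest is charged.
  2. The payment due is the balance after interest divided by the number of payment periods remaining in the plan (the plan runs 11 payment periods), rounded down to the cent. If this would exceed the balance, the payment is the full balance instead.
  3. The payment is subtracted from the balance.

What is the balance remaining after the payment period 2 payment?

$816.45

Payment period 1: $997.87 − $90.71 → $907.16
Payment period 2: $907.16 − $90.71 → $816.45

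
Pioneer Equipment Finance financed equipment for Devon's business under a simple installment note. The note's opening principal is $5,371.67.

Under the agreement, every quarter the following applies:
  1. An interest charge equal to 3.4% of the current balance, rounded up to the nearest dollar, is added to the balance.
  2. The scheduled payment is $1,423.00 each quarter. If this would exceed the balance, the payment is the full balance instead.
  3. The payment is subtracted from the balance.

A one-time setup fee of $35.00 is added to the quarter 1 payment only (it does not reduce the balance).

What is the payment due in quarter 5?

$158.67

Quarter 1: $5,371.67 +$183.00 interest = $5,554.67; pay $1,423.00 (+ $35.00 fee) → $4,131.67
Quarter 2: $4,131.67 +$141.00 interest = $4,272.67; pay $1,423.00 → $2,849.67
Quarter 3: $2,849.67 +$97.00 interest = $2,946.67; pay $1,423.00 → $1,523.67
Quarter 4: $1,523.67 +$52.00 interest = $1,575.67; pay $1,423.00 → $152.67
Quarter 5: $152.67 +$6.00 interest = $158.67; pay $158.67 → $0.00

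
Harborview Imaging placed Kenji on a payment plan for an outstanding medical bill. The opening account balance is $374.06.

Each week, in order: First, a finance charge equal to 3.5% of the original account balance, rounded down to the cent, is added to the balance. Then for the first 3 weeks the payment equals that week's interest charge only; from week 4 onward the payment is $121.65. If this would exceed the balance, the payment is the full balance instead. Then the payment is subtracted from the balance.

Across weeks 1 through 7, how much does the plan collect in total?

Week 1: opening $374.06; interest $13.09 → $387.15; payment $13.09; balance $374.06
Week 2: opening $374.06; interest $13.09 → $387.15; payment $13.09; balance $374.06
Week 3: opening $374.06; interest $13.09 → $387.15; payment $13.09; balance $374.06
Week 4: opening $374.06; interest $13.09 → $387.15; payment $121.65; balance $265.50
Week 5: opening $265.50; interest $13.09 → $278.59; payment $121.65; balance $156.94
Week 6: opening $156.94; interest $13.09 → $170.03; payment $121.65; balance $48.38
Week 7: opening $48.38; interest $13.09 → $61.47; payment $61.47; balance $0.00
Total paid: $465.69

$465.69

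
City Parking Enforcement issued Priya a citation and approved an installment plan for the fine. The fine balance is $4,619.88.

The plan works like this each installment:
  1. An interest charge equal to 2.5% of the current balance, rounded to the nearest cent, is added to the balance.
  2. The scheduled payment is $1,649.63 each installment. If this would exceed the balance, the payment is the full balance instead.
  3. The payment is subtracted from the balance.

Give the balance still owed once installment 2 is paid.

$1,513.26

Installment 1: $4,619.88 +$115.50 interest = $4,735.38; pay $1,649.63 → $3,085.75
Installment 2: $3,085.75 +$77.14 interest = $3,162.89; pay $1,649.63 → $1,513.26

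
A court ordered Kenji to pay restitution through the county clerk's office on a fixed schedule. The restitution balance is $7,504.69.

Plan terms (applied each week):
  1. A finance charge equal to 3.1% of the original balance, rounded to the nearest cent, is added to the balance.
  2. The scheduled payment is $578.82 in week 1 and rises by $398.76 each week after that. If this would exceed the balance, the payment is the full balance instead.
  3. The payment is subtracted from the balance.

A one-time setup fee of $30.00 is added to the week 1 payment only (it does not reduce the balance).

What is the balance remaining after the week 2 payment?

$6,413.59

# | Opening | Interest | Payment | Fee | End bal
1 | $7,504.69 | $232.65 | $578.82 | $30.00 | $7,158.52
2 | $7,158.52 | $232.65 | $977.58 | — | $6,413.59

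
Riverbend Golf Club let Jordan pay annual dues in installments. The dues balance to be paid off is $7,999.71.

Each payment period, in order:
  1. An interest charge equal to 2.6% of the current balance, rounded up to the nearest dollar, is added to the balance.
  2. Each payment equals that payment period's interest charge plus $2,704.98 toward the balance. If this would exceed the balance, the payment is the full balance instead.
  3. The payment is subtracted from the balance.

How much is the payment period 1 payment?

Payment period 1: opening $7,999.71; interest $208.00 → $8,207.71; payment $2,912.98; balance $5,294.73

$2,912.98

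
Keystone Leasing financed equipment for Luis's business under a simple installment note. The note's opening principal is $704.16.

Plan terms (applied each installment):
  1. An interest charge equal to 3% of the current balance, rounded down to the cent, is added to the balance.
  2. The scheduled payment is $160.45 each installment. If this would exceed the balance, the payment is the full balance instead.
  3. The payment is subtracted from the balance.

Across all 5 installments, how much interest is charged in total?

Installment 1: opening $704.16; interest $21.12 → $725.28; payment $160.45; balance $564.83
Installment 2: opening $564.83; interest $16.94 → $581.77; payment $160.45; balance $421.32
Installment 3: opening $421.32; interest $12.63 → $433.95; payment $160.45; balance $273.50
Installment 4: opening $273.50; interest $8.20 → $281.70; payment $160.45; balance $121.25
Installment 5: opening $121.25; interest $3.63 → $124.88; payment $124.88; balance $0.00
Total interest: $21.12 + $16.94 + $12.63 + $8.20 + $3.63 = $62.52

$62.52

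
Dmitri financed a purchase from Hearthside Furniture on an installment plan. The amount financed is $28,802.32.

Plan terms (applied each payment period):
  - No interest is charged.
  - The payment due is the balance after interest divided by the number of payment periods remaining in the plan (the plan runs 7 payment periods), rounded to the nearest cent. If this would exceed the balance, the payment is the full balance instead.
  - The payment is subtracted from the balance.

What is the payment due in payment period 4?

$4,114.62

# | Opening | Payment | End bal
1 | $28,802.32 | $4,114.62 | $24,687.70
2 | $24,687.70 | $4,114.62 | $20,573.08
3 | $20,573.08 | $4,114.62 | $16,458.46
4 | $16,458.46 | $4,114.62 | $12,343.84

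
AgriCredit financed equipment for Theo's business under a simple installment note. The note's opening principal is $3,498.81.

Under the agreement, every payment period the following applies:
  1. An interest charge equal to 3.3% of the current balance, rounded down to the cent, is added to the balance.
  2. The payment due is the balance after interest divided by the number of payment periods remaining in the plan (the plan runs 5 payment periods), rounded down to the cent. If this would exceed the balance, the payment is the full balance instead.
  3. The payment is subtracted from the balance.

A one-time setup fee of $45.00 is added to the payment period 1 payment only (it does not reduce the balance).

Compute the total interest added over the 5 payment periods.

$361.98

# | Opening | Interest | Payment | Fee | End bal
1 | $3,498.81 | $115.46 | $722.85 | $45.00 | $2,891.42
2 | $2,891.42 | $95.41 | $746.70 | — | $2,240.13
3 | $2,240.13 | $73.92 | $771.35 | — | $1,542.70
4 | $1,542.70 | $50.90 | $796.80 | — | $796.80
5 | $796.80 | $26.29 | $823.09 | — | $0.00
Total interest: $115.46 + $95.41 + $73.92 + $50.90 + $26.29 = $361.98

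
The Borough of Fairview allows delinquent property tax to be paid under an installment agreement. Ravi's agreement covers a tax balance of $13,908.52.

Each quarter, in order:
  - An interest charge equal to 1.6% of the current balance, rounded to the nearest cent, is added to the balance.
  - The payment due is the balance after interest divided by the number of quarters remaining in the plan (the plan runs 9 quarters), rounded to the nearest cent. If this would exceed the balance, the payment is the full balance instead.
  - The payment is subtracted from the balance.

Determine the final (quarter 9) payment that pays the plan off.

Quarter 1: $13,908.52 +$222.54 interest = $14,131.06; pay $1,570.12 → $12,560.94
Quarter 2: $12,560.94 +$200.98 interest = $12,761.92; pay $1,595.24 → $11,166.68
Quarter 3: $11,166.68 +$178.67 interest = $11,345.35; pay $1,620.76 → $9,724.59
Quarter 4: $9,724.59 +$155.59 interest = $9,880.18; pay $1,646.70 → $8,233.48
Quarter 5: $8,233.48 +$131.74 interest = $8,365.22; pay $1,673.04 → $6,692.18
Quarter 6: $6,692.18 +$107.07 interest = $6,799.25; pay $1,699.81 → $5,099.44
Quarter 7: $5,099.44 +$81.59 interest = $5,181.03; pay $1,727.01 → $3,454.02
Quarter 8: $3,454.02 +$55.26 interest = $3,509.28; pay $1,754.64 → $1,754.64
Quarter 9: $1,754.64 +$28.07 interest = $1,782.71; pay $1,782.71 → $0.00

$1,782.71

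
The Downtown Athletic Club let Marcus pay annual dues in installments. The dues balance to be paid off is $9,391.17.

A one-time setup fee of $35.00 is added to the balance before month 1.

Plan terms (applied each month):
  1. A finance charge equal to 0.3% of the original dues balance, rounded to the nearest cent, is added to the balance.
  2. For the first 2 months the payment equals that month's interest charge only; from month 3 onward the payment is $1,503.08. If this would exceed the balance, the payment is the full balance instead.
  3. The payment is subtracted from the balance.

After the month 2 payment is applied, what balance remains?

$9,426.17

Month 1: opening $9,426.17; interest $28.17 → $9,454.34; payment $28.17; balance $9,426.17
Month 2: opening $9,426.17; interest $28.17 → $9,454.34; payment $28.17; balance $9,426.17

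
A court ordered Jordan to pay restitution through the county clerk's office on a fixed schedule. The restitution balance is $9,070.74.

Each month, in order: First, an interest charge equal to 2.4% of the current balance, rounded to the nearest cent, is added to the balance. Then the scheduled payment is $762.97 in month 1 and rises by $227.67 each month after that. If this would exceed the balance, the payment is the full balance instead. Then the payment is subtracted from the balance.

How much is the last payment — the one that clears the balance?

$2,119.78

Month 1: opening $9,070.74; interest $217.70 → $9,288.44; payment $762.97; balance $8,525.47
Month 2: opening $8,525.47; interest $204.61 → $8,730.08; payment $990.64; balance $7,739.44
Month 3: opening $7,739.44; interest $185.75 → $7,925.19; payment $1,218.31; balance $6,706.88
Month 4: opening $6,706.88; interest $160.97 → $6,867.85; payment $1,445.98; balance $5,421.87
Month 5: opening $5,421.87; interest $130.12 → $5,551.99; payment $1,673.65; balance $3,878.34
Month 6: opening $3,878.34; interest $93.08 → $3,971.42; payment $1,901.32; balance $2,070.10
Month 7: opening $2,070.10; interest $49.68 → $2,119.78; payment $2,119.78; balance $0.00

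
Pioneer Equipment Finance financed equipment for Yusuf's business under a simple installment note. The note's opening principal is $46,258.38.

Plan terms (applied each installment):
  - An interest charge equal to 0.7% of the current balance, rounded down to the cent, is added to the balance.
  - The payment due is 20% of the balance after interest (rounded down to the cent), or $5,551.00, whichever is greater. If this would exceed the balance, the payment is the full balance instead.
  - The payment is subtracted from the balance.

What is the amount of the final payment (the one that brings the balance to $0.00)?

Installment 1: opening $46,258.38; interest $323.80 → $46,582.18; payment $9,316.43; balance $37,265.75
Installment 2: opening $37,265.75; interest $260.86 → $37,526.61; payment $7,505.32; balance $30,021.29
Installment 3: opening $30,021.29; interest $210.14 → $30,231.43; payment $6,046.28; balance $24,185.15
Installment 4: opening $24,185.15; interest $169.29 → $24,354.44; payment $5,551.00; balance $18,803.44
Installment 5: opening $18,803.44; interest $131.62 → $18,935.06; payment $5,551.00; balance $13,384.06
Installment 6: opening $13,384.06; interest $93.68 → $13,477.74; payment $5,551.00; balance $7,926.74
Installment 7: opening $7,926.74; interest $55.48 → $7,982.22; payment $5,551.00; balance $2,431.22
Installment 8: opening $2,431.22; interest $17.01 → $2,448.23; payment $2,448.23; balance $0.00

$2,448.23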